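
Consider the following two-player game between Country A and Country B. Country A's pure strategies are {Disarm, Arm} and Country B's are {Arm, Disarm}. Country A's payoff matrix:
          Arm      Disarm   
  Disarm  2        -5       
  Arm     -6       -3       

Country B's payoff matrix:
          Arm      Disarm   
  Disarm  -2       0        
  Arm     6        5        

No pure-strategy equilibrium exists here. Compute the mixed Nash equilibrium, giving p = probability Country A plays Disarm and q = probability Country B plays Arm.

In a mixed equilibrium Country B is indifferent between Arm and Disarm; this condition fixes p.
  Country B's expected payoff from Arm: p·(-2) + (1−p)·6 = -8p + 6
  Country B's expected payoff from Disarm: p·0 + (1−p)·5 = -5p + 5
  -8p + 6 = -5p + 5  ⇒  -3p = -1  ⇒  p = 1/3.
Country B's mix must leave Country A indifferent between Disarm and Arm.
  Country A's expected payoff from Disarm: q·2 + (1−q)·(-5) = 7q - 5
  Country A's expected payoff from Arm: q·(-6) + (1−q)·(-3) = -3q - 3
  7q - 5 = -3q - 3  ⇒  10q = 2  ⇒  q = 1/5.

p = 1/3, q = 1/5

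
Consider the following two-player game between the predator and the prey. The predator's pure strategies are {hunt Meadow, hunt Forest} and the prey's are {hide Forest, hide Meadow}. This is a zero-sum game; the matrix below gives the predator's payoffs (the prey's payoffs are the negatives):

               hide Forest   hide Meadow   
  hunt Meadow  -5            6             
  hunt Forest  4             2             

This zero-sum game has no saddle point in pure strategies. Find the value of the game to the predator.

v = 34/13

Set the predator's expected payoff from hunt Meadow equal to that from hunt Forest:
  the predator's payoff from hunt Meadow: q·(-5) + (1−q)·6 = -11q + 6
  the predator's payoff from hunt Forest: q·4 + (1−q)·2 = 2q + 2
  -11q + 6 = 2q + 2  ⇒  -13q = -4  ⇒  q = 4/13.
The value is the predator's expected payoff against this mix (using hunt Meadow): (4/13)·(-5) + (9/13)·6 = 34/13.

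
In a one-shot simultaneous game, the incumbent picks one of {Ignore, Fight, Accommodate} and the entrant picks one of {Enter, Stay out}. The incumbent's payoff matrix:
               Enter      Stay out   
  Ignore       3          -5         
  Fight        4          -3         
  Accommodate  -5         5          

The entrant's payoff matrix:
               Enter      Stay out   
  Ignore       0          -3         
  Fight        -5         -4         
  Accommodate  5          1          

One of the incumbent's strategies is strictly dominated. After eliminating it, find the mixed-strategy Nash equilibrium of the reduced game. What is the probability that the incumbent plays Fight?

The incumbent's strategy Ignore is strictly dominated by Fight: 4 > 3 and -3 > -5. Eliminate Ignore.
In a mixed equilibrium the entrant is indifferent between Enter and Stay out; this condition fixes p.
  the entrant's payoff from Enter: p·(-5) + (1−p)·5 = -10p + 5
  the entrant's payoff from Stay out: p·(-4) + (1−p)·1 = -5p + 1
  -10p + 5 = -5p + 1  ⇒  -5p = -4  ⇒  p = 4/5.

p = 4/5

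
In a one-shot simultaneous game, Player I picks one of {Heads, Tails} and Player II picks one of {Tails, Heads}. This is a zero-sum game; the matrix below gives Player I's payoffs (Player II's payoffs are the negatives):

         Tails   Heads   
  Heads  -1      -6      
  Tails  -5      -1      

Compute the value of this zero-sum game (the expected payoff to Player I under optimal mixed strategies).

Player I's indifference between Heads and Tails determines Player II's mixing probability q:
  Player I's expected payoff from Heads: q·(-1) + (1−q)·(-6) = 5q - 6
  Player I's expected payoff from Tails: q·(-5) + (1−q)·(-1) = -4q - 1
  5q - 6 = -4q - 1  ⇒  9q = 5  ⇒  q = 5/9.
The value is Player I's expected payoff against this mix (using Heads): (5/9)·(-1) + (4/9)·(-6) = -29/9.

v = -29/9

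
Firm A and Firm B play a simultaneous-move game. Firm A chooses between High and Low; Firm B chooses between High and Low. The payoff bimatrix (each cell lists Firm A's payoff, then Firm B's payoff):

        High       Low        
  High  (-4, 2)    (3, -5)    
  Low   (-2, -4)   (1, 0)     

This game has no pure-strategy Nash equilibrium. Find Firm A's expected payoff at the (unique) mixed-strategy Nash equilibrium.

Firm B's mix must leave Firm A indifferent between High and Low.
  Firm A's payoff from High: q·(-4) + (1−q)·3 = -7q + 3
  Firm A's payoff from Low: q·(-2) + (1−q)·1 = -3q + 1
  -7q + 3 = -3q + 1  ⇒  -4q = -2  ⇒  q = 1/2.
At equilibrium Firm A is indifferent across rows, so Firm A's payoff equals the payoff from High: (1/2)·(-4) + (1/2)·3 = -1/2.

-1/2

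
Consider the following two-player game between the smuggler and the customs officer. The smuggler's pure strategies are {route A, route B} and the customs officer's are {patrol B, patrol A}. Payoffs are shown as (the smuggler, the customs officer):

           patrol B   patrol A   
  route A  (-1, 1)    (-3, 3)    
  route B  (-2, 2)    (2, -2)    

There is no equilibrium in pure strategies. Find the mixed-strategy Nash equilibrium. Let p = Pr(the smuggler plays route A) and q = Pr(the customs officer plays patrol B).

In a mixed equilibrium the customs officer is indifferent between patrol B and patrol A; this condition fixes p.
  the customs officer's payoff to patrol B: p·1 + (1−p)·2 = -p + 2
  the customs officer's payoff to patrol A: p·3 + (1−p)·(-2) = 5p - 2
  -p + 2 = 5p - 2  ⇒  -6p = -4  ⇒  p = 2/3.
For the smuggler to be willing to mix, the smuggler must be indifferent between route A and route B, which pins down the customs officer's mix.
  the smuggler's payoff to route A: q·(-1) + (1−q)·(-3) = 2q - 3
  the smuggler's payoff to route B: q·(-2) + (1−q)·2 = -4q + 2
  2q - 3 = -4q + 2  ⇒  6q = 5  ⇒  q = 5/6.

p = 2/3, q = 5/6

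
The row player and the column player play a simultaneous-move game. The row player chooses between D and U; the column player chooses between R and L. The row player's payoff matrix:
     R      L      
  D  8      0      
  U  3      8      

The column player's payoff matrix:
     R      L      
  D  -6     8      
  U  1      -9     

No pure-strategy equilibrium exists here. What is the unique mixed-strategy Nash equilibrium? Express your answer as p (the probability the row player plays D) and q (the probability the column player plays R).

p = 5/12, q = 8/13

The column player's indifference between R and L determines the row player's mixing probability p:
  the column player's expected payoff from R: p·(-6) + (1−p)·1 = -7p + 1
  the column player's expected payoff from L: p·8 + (1−p)·(-9) = 17p - 9
  -7p + 1 = 17p - 9  ⇒  -24p = -10  ⇒  p = 5/12.
The column player's mix must leave the row player indifferent between D and U.
  the row player's payoff to D: q·8 + (1−q)·0 = 8q
  the row player's payoff to U: q·3 + (1−q)·8 = -5q + 8
  8q = -5q + 8  ⇒  13q = 8  ⇒  q = 8/13.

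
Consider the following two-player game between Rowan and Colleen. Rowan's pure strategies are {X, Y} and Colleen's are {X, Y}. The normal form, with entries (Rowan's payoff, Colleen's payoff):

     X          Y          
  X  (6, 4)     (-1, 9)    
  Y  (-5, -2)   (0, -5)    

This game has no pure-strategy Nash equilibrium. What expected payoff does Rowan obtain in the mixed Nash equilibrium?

-5/12

Colleen's mix must leave Rowan indifferent between X and Y.
  Rowan's payoff from X: q·6 + (1−q)·(-1) = 7q - 1
  Rowan's payoff from Y: q·(-5) + (1−q)·0 = -5q
  7q - 1 = -5q  ⇒  12q = 1  ⇒  q = 1/12.
At equilibrium Rowan is indifferent across rows, so Rowan's payoff equals the payoff from X: (1/12)·6 + (11/12)·(-1) = -5/12.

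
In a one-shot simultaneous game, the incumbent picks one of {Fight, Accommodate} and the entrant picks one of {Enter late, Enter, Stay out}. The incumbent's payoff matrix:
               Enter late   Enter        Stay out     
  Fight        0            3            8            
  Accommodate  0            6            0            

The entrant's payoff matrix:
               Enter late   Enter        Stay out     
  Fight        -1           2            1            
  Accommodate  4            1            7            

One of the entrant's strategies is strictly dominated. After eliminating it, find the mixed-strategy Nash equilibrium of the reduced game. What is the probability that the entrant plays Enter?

q = 8/11

The entrant's strategy Enter late is strictly dominated by Stay out: 1 > -1 and 7 > 4. Eliminate Enter late.
The entrant's mix must leave the incumbent indifferent between Fight and Accommodate.
  the incumbent's expected payoff from Fight: q·3 + (1−q)·8 = -5q + 8
  the incumbent's expected payoff from Accommodate: q·6 + (1−q)·0 = 6q
  -5q + 8 = 6q  ⇒  -11q = -8  ⇒  q = 8/11.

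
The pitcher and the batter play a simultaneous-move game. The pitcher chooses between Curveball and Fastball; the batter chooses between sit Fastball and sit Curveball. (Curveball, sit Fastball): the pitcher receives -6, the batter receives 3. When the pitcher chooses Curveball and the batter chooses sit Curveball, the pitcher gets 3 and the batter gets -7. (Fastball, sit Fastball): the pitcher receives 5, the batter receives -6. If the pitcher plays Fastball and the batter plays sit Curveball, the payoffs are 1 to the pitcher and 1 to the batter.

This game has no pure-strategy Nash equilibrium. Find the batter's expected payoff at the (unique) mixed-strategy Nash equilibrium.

-39/17

In a mixed equilibrium the batter is indifferent between sit Fastball and sit Curveball; this condition fixes p.
  the batter's payoff to sit Fastball: p·3 + (1−p)·(-6) = 9p - 6
  the batter's payoff to sit Curveball: p·(-7) + (1−p)·1 = -8p + 1
  9p - 6 = -8p + 1  ⇒  17p = 7  ⇒  p = 7/17.
At equilibrium the batter is indifferent across columns, so the batter's payoff equals the payoff from sit Fastball: (7/17)·3 + (10/17)·(-6) = -39/17.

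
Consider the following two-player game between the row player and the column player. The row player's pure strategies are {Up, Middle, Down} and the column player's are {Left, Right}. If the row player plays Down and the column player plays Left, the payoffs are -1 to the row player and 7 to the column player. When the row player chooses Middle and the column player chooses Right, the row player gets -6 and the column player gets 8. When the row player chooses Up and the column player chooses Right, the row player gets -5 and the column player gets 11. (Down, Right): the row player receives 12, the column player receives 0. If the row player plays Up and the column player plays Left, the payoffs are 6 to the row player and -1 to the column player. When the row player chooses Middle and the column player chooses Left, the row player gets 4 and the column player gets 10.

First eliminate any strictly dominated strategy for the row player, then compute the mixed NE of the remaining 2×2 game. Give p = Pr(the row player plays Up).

p = 7/19

The row player's strategy Middle is strictly dominated by Up: 6 > 4 and -5 > -6. Eliminate Middle.
The row player's mix must leave the column player indifferent between Left and Right.
  the column player's payoff from Left: p·(-1) + (1−p)·7 = -8p + 7
  the column player's payoff from Right: p·11 + (1−p)·0 = 11p
  -8p + 7 = 11p  ⇒  -19p = -7  ⇒  p = 7/19.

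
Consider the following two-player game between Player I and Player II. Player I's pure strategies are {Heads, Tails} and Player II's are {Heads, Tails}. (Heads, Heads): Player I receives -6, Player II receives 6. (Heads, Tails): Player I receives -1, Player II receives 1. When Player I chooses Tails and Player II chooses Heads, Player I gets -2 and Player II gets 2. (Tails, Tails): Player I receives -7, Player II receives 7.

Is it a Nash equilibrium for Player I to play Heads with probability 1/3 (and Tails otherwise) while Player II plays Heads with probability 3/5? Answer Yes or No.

Given Player I's mix p = 1/3, Player II's payoff from Heads is 10/3 but from Tails is 5. Player II strictly prefers Tails, so Player II would not mix.
So the proposed profile is not a Nash equilibrium.

No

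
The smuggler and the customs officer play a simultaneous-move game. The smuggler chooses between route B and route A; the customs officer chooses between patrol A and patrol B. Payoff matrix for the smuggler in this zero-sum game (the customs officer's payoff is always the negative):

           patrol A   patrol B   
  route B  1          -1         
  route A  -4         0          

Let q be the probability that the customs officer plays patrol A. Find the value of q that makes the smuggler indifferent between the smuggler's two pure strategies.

q = 1/6

In a mixed equilibrium the smuggler is indifferent between route B and route A; this condition fixes q.
  the smuggler's payoff from route B: q·1 + (1−q)·(-1) = 2q - 1
  the smuggler's payoff from route A: q·(-4) + (1−q)·0 = -4q
  2q - 1 = -4q  ⇒  6q = 1  ⇒  q = 1/6.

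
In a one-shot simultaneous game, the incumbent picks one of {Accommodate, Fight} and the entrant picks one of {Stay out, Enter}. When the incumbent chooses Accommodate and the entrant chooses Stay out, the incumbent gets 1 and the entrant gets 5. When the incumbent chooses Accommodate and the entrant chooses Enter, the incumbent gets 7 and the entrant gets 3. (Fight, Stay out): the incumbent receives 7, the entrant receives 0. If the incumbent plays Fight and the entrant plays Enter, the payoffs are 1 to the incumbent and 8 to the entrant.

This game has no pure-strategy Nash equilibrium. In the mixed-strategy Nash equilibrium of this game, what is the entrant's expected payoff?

The entrant's indifference between Stay out and Enter determines the incumbent's mixing probability p:
  the entrant's payoff to Stay out: p·5 + (1−p)·0 = 5p
  the entrant's payoff to Enter: p·3 + (1−p)·8 = -5p + 8
  5p = -5p + 8  ⇒  10p = 8  ⇒  p = 4/5.
At equilibrium the entrant is indifferent across columns, so the entrant's payoff equals the payoff from Stay out: (4/5)·5 + (1/5)·0 = 4.

4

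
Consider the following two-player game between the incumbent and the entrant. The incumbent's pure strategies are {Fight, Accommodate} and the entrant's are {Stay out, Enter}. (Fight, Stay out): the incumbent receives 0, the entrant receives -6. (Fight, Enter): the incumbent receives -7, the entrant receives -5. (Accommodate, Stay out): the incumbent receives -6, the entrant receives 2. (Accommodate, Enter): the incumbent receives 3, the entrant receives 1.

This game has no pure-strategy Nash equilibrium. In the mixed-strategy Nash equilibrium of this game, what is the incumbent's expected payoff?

-21/8

For the incumbent to be willing to mix, the incumbent must be indifferent between Fight and Accommodate, which pins down the entrant's mix.
  the incumbent's payoff from Fight: q·0 + (1−q)·(-7) = 7q - 7
  the incumbent's payoff from Accommodate: q·(-6) + (1−q)·3 = -9q + 3
  7q - 7 = -9q + 3  ⇒  16q = 10  ⇒  q = 5/8.
At equilibrium the incumbent is indifferent across rows, so the incumbent's payoff equals the payoff from Fight: (5/8)·0 + (3/8)·(-7) = -21/8.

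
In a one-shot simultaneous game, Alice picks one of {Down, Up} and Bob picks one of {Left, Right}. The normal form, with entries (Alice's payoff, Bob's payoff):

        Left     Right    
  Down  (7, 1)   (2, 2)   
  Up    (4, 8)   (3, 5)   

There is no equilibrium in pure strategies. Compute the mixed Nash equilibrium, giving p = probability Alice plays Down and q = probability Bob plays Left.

p = 3/4, q = 1/4

For Bob to be willing to mix, Bob must be indifferent between Left and Right, which pins down Alice's mix.
  Bob's payoff to Left: p·1 + (1−p)·8 = -7p + 8
  Bob's payoff to Right: p·2 + (1−p)·5 = -3p + 5
  -7p + 8 = -3p + 5  ⇒  -4p = -3  ⇒  p = 3/4.
Bob's mix must leave Alice indifferent between Down and Up.
  Alice's expected payoff from Down: q·7 + (1−q)·2 = 5q + 2
  Alice's expected payoff from Up: q·4 + (1−q)·3 = q + 3
  5q + 2 = q + 3  ⇒  4q = 1  ⇒  q = 1/4.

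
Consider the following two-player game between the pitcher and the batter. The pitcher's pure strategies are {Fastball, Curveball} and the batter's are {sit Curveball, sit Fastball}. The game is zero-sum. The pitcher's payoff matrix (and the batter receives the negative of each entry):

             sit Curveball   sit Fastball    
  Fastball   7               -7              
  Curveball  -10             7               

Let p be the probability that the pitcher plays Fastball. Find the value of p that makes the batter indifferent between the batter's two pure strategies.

In a mixed equilibrium the batter is indifferent between sit Curveball and sit Fastball; this condition fixes p.
  the batter's payoff from sit Curveball: p·(-7) + (1−p)·10 = -17p + 10
  the batter's payoff from sit Fastball: p·7 + (1−p)·(-7) = 14p - 7
  -17p + 10 = 14p - 7  ⇒  -31p = -17  ⇒  p = 17/31.

p = 17/31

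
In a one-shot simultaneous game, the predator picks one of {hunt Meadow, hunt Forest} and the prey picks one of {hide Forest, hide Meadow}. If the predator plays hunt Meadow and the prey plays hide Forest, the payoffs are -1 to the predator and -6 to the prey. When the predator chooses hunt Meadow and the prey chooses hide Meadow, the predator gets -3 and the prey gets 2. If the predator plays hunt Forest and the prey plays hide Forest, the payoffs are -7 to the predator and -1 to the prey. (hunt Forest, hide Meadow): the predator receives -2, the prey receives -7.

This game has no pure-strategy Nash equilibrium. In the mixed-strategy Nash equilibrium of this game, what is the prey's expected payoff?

The prey's indifference between hide Forest and hide Meadow determines the predator's mixing probability p:
  the prey's payoff from hide Forest: p·(-6) + (1−p)·(-1) = -5p - 1
  the prey's payoff from hide Meadow: p·2 + (1−p)·(-7) = 9p - 7
  -5p - 1 = 9p - 7  ⇒  -14p = -6  ⇒  p = 3/7.
At equilibrium the prey is indifferent across columns, so the prey's payoff equals the payoff from hide Forest: (3/7)·(-6) + (4/7)·(-1) = -22/7.

-22/7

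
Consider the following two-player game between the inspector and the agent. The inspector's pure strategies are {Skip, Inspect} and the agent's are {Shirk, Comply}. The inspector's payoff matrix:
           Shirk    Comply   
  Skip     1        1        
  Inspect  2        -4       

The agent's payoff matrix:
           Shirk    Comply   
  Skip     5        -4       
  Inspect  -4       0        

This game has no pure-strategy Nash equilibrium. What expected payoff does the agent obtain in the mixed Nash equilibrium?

-16/13

For the agent to be willing to mix, the agent must be indifferent between Shirk and Comply, which pins down the inspector's mix.
  the agent's payoff to Shirk: p·5 + (1−p)·(-4) = 9p - 4
  the agent's payoff to Comply: p·(-4) + (1−p)·0 = -4p
  9p - 4 = -4p  ⇒  13p = 4  ⇒  p = 4/13.
At equilibrium the agent is indifferent across columns, so the agent's payoff equals the payoff from Shirk: (4/13)·5 + (9/13)·(-4) = -16/13.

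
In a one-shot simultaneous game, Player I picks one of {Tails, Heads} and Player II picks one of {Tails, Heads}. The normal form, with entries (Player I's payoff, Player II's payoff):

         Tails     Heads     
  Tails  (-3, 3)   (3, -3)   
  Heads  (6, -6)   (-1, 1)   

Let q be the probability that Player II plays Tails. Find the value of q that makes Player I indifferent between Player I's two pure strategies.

q = 4/13

For Player I to be willing to mix, Player I must be indifferent between Tails and Heads, which pins down Player II's mix.
  Player I's payoff from Tails: q·(-3) + (1−q)·3 = -6q + 3
  Player I's payoff from Heads: q·6 + (1−q)·(-1) = 7q - 1
  -6q + 3 = 7q - 1  ⇒  -13q = -4  ⇒  q = 4/13.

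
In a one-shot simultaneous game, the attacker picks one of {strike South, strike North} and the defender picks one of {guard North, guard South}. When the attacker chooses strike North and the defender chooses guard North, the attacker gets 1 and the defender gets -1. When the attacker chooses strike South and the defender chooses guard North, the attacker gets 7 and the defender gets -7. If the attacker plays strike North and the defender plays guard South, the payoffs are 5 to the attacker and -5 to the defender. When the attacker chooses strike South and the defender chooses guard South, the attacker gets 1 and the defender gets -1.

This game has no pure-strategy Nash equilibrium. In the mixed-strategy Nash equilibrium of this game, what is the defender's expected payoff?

-17/5

The attacker's mix must leave the defender indifferent between guard North and guard South.
  the defender's expected payoff from guard North: p·(-7) + (1−p)·(-1) = -6p - 1
  the defender's expected payoff from guard South: p·(-1) + (1−p)·(-5) = 4p - 5
  -6p - 1 = 4p - 5  ⇒  -10p = -4  ⇒  p = 2/5.
At equilibrium the defender is indifferent across columns, so the defender's payoff equals the payoff from guard North: (2/5)·(-7) + (3/5)·(-1) = -17/5.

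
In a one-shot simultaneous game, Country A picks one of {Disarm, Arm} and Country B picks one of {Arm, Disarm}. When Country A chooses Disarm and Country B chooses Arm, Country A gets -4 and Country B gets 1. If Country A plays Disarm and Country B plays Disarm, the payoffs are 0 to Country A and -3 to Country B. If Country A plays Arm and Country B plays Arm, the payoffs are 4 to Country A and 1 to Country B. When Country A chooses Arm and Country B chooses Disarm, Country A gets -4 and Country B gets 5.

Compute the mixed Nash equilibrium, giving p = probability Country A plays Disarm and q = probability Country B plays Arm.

For Country B to be willing to mix, Country B must be indifferent between Arm and Disarm, which pins down Country A's mix.
  Country B's expected payoff from Arm: p·1 + (1−p)·1 = 1
  Country B's expected payoff from Disarm: p·(-3) + (1−p)·5 = -8p + 5
  1 = -8p + 5  ⇒  8p = 4  ⇒  p = 1/2.
Country B's mix must leave Country A indifferent between Disarm and Arm.
  Country A's payoff to Disarm: q·(-4) + (1−q)·0 = -4q
  Country A's payoff to Arm: q·4 + (1−q)·(-4) = 8q - 4
  -4q = 8q - 4  ⇒  -12q = -4  ⇒  q = 1/3.

p = 1/2, q = 1/3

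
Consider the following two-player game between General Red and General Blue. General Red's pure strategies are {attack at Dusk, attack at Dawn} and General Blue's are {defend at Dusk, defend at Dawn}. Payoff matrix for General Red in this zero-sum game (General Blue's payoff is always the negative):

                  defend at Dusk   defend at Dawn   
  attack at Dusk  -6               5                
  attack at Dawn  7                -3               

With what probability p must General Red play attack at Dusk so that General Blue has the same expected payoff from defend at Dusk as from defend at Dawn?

p = 10/21

Set General Blue's expected payoff from defend at Dusk equal to that from defend at Dawn:
  General Blue's payoff to defend at Dusk: p·6 + (1−p)·(-7) = 13p - 7
  General Blue's payoff to defend at Dawn: p·(-5) + (1−p)·3 = -8p + 3
  13p - 7 = -8p + 3  ⇒  21p = 10  ⇒  p = 10/21.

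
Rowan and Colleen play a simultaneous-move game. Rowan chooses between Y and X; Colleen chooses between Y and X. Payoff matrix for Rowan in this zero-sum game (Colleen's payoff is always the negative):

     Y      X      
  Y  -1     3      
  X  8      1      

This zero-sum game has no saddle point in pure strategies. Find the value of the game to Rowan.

Colleen's mix must leave Rowan indifferent between Y and X.
  Rowan's payoff from Y: q·(-1) + (1−q)·3 = -4q + 3
  Rowan's payoff from X: q·8 + (1−q)·1 = 7q + 1
  -4q + 3 = 7q + 1  ⇒  -11q = -2  ⇒  q = 2/11.
The value is Rowan's expected payoff against this mix (using Y): (2/11)·(-1) + (9/11)·3 = 25/11.

v = 25/11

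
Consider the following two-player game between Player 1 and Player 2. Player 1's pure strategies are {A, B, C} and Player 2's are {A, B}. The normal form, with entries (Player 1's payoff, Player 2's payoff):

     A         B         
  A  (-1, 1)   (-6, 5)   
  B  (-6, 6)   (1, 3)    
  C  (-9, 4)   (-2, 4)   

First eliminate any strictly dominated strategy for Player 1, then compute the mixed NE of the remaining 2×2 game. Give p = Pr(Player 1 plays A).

Player 1's strategy C is strictly dominated by B: -6 > -9 and 1 > -2. Eliminate C.
Player 2's indifference between A and B determines Player 1's mixing probability p:
  Player 2's payoff from A: p·1 + (1−p)·6 = -5p + 6
  Player 2's payoff from B: p·5 + (1−p)·3 = 2p + 3
  -5p + 6 = 2p + 3  ⇒  -7p = -3  ⇒  p = 3/7.

p = 3/7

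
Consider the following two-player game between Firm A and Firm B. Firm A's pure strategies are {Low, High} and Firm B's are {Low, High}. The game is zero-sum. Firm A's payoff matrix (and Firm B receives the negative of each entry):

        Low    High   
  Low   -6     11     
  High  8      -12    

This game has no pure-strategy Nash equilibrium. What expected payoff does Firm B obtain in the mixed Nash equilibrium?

For Firm B to be willing to mix, Firm B must be indifferent between Low and High, which pins down Firm A's mix.
  Firm B's expected payoff from Low: p·6 + (1−p)·(-8) = 14p - 8
  Firm B's expected payoff from High: p·(-11) + (1−p)·12 = -23p + 12
  14p - 8 = -23p + 12  ⇒  37p = 20  ⇒  p = 20/37.
At equilibrium Firm B is indifferent across columns, so Firm B's payoff equals the payoff from Low: (20/37)·6 + (17/37)·(-8) = -16/37.

-16/37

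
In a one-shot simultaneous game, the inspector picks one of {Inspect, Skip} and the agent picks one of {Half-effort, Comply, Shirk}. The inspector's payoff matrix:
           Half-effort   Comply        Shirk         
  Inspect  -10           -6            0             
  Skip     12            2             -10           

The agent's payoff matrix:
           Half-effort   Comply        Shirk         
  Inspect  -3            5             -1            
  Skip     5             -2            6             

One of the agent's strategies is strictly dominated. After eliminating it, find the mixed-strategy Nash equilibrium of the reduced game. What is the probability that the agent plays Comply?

q = 5/9

The agent's strategy Half-effort is strictly dominated by Shirk: -1 > -3 and 6 > 5. Eliminate Half-effort.
For the inspector to be willing to mix, the inspector must be indifferent between Inspect and Skip, which pins down the agent's mix.
  the inspector's expected payoff from Inspect: q·(-6) + (1−q)·0 = -6q
  the inspector's expected payoff from Skip: q·2 + (1−q)·(-10) = 12q - 10
  -6q = 12q - 10  ⇒  -18q = -10  ⇒  q = 5/9.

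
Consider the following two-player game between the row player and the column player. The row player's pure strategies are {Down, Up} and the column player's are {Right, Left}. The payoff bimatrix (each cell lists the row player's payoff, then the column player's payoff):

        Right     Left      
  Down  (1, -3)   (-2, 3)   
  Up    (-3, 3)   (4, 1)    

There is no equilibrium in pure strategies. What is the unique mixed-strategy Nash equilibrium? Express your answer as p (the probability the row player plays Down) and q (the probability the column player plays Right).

p = 1/4, q = 3/5

For the column player to be willing to mix, the column player must be indifferent between Right and Left, which pins down the row player's mix.
  the column player's payoff to Right: p·(-3) + (1−p)·3 = -6p + 3
  the column player's payoff to Left: p·3 + (1−p)·1 = 2p + 1
  -6p + 3 = 2p + 1  ⇒  -8p = -2  ⇒  p = 1/4.
The column player's mix must leave the row player indifferent between Down and Up.
  the row player's expected payoff from Down: q·1 + (1−q)·(-2) = 3q - 2
  the row player's expected payoff from Up: q·(-3) + (1−q)·4 = -7q + 4
  3q - 2 = -7q + 4  ⇒  10q = 6  ⇒  q = 3/5.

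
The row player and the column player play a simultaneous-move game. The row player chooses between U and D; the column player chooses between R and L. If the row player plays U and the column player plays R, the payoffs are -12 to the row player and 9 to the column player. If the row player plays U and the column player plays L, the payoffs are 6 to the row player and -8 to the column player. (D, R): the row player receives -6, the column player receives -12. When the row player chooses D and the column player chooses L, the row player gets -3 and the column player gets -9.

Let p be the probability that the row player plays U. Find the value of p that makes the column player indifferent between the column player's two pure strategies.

Set the column player's expected payoff from R equal to that from L:
  the column player's payoff from R: p·9 + (1−p)·(-12) = 21p - 12
  the column player's payoff from L: p·(-8) + (1−p)·(-9) = p - 9
  21p - 12 = p - 9  ⇒  20p = 3  ⇒  p = 3/20.

p = 3/20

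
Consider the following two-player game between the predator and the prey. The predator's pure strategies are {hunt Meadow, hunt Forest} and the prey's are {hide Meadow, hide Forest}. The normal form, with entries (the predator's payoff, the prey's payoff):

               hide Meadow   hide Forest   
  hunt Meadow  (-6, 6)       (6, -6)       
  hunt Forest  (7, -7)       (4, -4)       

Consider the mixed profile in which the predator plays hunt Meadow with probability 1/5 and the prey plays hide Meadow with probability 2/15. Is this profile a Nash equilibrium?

Yes

Check the prey's indifference given the predator's mix p = 1/5:
  payoff from hide Meadow = -22/5; payoff from hide Forest = -22/5 — equal.
Check the predator's indifference given the prey's mix q = 2/15:
  payoff from hunt Meadow = 22/5; payoff from hunt Forest = 22/5 — equal.
Both players are indifferent, so neither can profitably deviate.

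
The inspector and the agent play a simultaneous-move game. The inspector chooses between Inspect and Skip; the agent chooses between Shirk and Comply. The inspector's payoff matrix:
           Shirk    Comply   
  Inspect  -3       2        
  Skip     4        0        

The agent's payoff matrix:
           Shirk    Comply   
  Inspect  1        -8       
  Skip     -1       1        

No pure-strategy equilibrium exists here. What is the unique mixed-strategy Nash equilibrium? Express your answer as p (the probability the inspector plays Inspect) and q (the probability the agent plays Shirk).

In a mixed equilibrium the agent is indifferent between Shirk and Comply; this condition fixes p.
  the agent's payoff to Shirk: p·1 + (1−p)·(-1) = 2p - 1
  the agent's payoff to Comply: p·(-8) + (1−p)·1 = -9p + 1
  2p - 1 = -9p + 1  ⇒  11p = 2  ⇒  p = 2/11.
The inspector's indifference between Inspect and Skip determines the agent's mixing probability q:
  the inspector's payoff to Inspect: q·(-3) + (1−q)·2 = -5q + 2
  the inspector's payoff to Skip: q·4 + (1−q)·0 = 4q
  -5q + 2 = 4q  ⇒  -9q = -2  ⇒  q = 2/9.

p = 2/11, q = 2/9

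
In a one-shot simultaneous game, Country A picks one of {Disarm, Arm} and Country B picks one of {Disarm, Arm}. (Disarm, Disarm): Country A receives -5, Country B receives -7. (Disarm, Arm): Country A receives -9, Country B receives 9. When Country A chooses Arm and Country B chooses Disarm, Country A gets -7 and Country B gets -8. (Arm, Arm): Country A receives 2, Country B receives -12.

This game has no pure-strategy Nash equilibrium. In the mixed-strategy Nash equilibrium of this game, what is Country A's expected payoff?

-73/13

For Country A to be willing to mix, Country A must be indifferent between Disarm and Arm, which pins down Country B's mix.
  Country A's expected payoff from Disarm: q·(-5) + (1−q)·(-9) = 4q - 9
  Country A's expected payoff from Arm: q·(-7) + (1−q)·2 = -9q + 2
  4q - 9 = -9q + 2  ⇒  13q = 11  ⇒  q = 11/13.
At equilibrium Country A is indifferent across rows, so Country A's payoff equals the payoff from Disarm: (11/13)·(-5) + (2/13)·(-9) = -73/13.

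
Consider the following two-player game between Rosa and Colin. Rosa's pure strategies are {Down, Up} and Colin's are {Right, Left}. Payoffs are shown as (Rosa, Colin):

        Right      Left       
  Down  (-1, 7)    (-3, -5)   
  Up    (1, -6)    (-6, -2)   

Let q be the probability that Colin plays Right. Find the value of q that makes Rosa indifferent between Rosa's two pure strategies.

q = 3/5

Set Rosa's expected payoff from Down equal to that from Up:
  Rosa's expected payoff from Down: q·(-1) + (1−q)·(-3) = 2q - 3
  Rosa's expected payoff from Up: q·1 + (1−q)·(-6) = 7q - 6
  2q - 3 = 7q - 6  ⇒  -5q = -3  ⇒  q = 3/5.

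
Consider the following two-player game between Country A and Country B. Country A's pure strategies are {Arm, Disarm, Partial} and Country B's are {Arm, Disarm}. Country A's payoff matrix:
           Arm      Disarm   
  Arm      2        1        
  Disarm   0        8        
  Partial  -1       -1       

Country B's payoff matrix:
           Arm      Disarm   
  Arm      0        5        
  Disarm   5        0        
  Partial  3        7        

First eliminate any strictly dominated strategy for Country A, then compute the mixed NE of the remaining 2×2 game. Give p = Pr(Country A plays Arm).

Country A's strategy Partial is strictly dominated by Arm: 2 > -1 and 1 > -1. Eliminate Partial.
Country B's indifference between Arm and Disarm determines Country A's mixing probability p:
  Country B's expected payoff from Arm: p·0 + (1−p)·5 = -5p + 5
  Country B's expected payoff from Disarm: p·5 + (1−p)·0 = 5p
  -5p + 5 = 5p  ⇒  -10p = -5  ⇒  p = 1/2.

p = 1/2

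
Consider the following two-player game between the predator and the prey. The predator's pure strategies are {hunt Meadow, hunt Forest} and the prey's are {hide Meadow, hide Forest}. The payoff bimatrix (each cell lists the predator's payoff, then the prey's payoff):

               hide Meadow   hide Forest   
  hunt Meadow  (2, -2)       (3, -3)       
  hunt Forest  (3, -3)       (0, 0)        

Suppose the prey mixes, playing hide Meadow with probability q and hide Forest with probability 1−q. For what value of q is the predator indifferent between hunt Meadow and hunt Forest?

The prey's mix must leave the predator indifferent between hunt Meadow and hunt Forest.
  the predator's payoff to hunt Meadow: q·2 + (1−q)·3 = -q + 3
  the predator's payoff to hunt Forest: q·3 + (1−q)·0 = 3q
  -q + 3 = 3q  ⇒  -4q = -3  ⇒  q = 3/4.

q = 3/4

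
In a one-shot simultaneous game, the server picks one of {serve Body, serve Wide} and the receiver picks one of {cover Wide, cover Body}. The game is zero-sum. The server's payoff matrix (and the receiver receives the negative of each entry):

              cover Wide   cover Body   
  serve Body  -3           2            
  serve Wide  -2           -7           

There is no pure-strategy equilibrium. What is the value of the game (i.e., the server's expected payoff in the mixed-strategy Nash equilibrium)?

In a mixed equilibrium the server is indifferent between serve Body and serve Wide; this condition fixes q.
  the server's payoff to serve Body: q·(-3) + (1−q)·2 = -5q + 2
  the server's payoff to serve Wide: q·(-2) + (1−q)·(-7) = 5q - 7
  -5q + 2 = 5q - 7  ⇒  -10q = -9  ⇒  q = 9/10.
The value is the server's expected payoff against this mix (using serve Body): (9/10)·(-3) + (1/10)·2 = -5/2.

v = -5/2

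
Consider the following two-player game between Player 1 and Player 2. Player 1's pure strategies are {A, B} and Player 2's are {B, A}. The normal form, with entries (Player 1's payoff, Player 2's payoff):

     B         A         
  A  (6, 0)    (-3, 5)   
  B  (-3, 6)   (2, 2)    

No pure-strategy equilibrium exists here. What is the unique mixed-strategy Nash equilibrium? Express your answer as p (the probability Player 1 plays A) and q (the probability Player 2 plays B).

In a mixed equilibrium Player 2 is indifferent between B and A; this condition fixes p.
  Player 2's payoff to B: p·0 + (1−p)·6 = -6p + 6
  Player 2's payoff to A: p·5 + (1−p)·2 = 3p + 2
  -6p + 6 = 3p + 2  ⇒  -9p = -4  ⇒  p = 4/9.
Player 1's indifference between A and B determines Player 2's mixing probability q:
  Player 1's payoff to A: q·6 + (1−q)·(-3) = 9q - 3
  Player 1's payoff to B: q·(-3) + (1−q)·2 = -5q + 2
  9q - 3 = -5q + 2  ⇒  14q = 5  ⇒  q = 5/14.

p = 4/9, q = 5/14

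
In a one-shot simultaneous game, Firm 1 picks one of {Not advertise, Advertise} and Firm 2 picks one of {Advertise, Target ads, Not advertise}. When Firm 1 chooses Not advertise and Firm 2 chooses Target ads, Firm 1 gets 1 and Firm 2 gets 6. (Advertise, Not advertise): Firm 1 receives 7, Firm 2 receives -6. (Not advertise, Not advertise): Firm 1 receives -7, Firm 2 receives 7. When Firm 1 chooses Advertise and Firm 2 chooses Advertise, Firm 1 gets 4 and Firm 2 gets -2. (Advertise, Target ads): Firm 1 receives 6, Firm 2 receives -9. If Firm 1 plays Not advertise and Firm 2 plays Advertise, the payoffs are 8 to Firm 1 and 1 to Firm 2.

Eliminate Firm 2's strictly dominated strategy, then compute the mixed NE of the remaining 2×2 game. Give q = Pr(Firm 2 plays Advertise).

Firm 2's strategy Target ads is strictly dominated by Not advertise: 7 > 6 and -6 > -9. Eliminate Target ads.
Firm 1's indifference between Not advertise and Advertise determines Firm 2's mixing probability q:
  Firm 1's payoff from Not advertise: q·8 + (1−q)·(-7) = 15q - 7
  Firm 1's payoff from Advertise: q·4 + (1−q)·7 = -3q + 7
  15q - 7 = -3q + 7  ⇒  18q = 14  ⇒  q = 7/9.

q = 7/9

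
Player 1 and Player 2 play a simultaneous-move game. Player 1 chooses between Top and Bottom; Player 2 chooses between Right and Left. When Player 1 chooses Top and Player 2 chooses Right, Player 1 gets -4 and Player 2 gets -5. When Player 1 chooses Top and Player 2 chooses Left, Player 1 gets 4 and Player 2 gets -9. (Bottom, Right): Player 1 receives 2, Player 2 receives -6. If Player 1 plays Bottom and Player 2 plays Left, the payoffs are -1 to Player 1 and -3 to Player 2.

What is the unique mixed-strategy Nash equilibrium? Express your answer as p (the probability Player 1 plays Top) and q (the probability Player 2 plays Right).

p = 3/7, q = 5/11

Player 2's indifference between Right and Left determines Player 1's mixing probability p:
  Player 2's payoff to Right: p·(-5) + (1−p)·(-6) = p - 6
  Player 2's payoff to Left: p·(-9) + (1−p)·(-3) = -6p - 3
  p - 6 = -6p - 3  ⇒  7p = 3  ⇒  p = 3/7.
For Player 1 to be willing to mix, Player 1 must be indifferent between Top and Bottom, which pins down Player 2's mix.
  Player 1's payoff from Top: q·(-4) + (1−q)·4 = -8q + 4
  Player 1's payoff from Bottom: q·2 + (1−q)·(-1) = 3q - 1
  -8q + 4 = 3q - 1  ⇒  -11q = -5  ⇒  q = 5/11.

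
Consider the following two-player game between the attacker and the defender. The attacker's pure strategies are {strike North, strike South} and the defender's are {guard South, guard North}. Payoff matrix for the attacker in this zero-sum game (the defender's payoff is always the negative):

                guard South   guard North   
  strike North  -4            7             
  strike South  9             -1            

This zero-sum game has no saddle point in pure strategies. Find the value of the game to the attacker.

v = 59/21

The attacker's indifference between strike North and strike South determines the defender's mixing probability q:
  the attacker's payoff to strike North: q·(-4) + (1−q)·7 = -11q + 7
  the attacker's payoff to strike South: q·9 + (1−q)·(-1) = 10q - 1
  -11q + 7 = 10q - 1  ⇒  -21q = -8  ⇒  q = 8/21.
The value is the attacker's expected payoff against this mix (using strike North): (8/21)·(-4) + (13/21)·7 = 59/21.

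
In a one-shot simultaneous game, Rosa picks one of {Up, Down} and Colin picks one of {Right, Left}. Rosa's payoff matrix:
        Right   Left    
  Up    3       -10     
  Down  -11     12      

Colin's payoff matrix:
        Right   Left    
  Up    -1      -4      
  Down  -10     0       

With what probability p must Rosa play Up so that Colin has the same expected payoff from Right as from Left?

Set Colin's expected payoff from Right equal to that from Left:
  Colin's payoff to Right: p·(-1) + (1−p)·(-10) = 9p - 10
  Colin's payoff to Left: p·(-4) + (1−p)·0 = -4p
  9p - 10 = -4p  ⇒  13p = 10  ⇒  p = 10/13.

p = 10/13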